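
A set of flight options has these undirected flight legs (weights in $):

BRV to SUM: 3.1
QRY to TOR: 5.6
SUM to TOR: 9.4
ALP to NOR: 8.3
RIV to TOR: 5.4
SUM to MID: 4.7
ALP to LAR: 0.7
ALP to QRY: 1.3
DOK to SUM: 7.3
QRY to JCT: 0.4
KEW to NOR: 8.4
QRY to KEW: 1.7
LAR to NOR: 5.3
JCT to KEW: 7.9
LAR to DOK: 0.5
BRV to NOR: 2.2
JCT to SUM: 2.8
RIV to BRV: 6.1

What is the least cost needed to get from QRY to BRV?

$6.3

Candidate routes:
QRY → JCT → SUM → BRV: 0.4+2.8+3.1 = 6.3
QRY → ALP → NOR → BRV: 1.3+8.3+2.2 = 11.8
QRY → KEW → NOR → BRV: 1.7+8.4+2.2 = 12.3
QRY → ALP → LAR → NOR → BRV: 1.3+0.7+5.3+2.2 = 9.5
The minimum is $6.3 via QRY → JCT → SUM → BRV.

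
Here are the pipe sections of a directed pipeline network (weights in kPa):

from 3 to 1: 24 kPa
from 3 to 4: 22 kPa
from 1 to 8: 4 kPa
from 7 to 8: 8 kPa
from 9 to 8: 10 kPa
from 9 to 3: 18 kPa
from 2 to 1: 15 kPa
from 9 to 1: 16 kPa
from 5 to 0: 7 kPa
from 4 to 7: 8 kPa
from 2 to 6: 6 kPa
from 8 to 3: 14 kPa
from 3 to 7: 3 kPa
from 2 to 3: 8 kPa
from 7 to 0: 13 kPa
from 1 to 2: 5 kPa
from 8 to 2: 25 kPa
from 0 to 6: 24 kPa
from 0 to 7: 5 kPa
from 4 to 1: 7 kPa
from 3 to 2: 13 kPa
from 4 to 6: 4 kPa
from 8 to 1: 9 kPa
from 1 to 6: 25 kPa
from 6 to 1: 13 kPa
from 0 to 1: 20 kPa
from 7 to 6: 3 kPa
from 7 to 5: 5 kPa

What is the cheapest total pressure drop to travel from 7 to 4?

44 kPa

Shortest distances from 7:
7: 0
6: 3  (via 7)
5: 5  (via 7)
8: 8  (via 7)
0: 12  (via 5)
1: 16  (via 6)
2: 21  (via 1)
3: 22  (via 8)
4: 44  (via 3)
Shortest route: 7 → 8 → 3 → 4 = 44 kPa.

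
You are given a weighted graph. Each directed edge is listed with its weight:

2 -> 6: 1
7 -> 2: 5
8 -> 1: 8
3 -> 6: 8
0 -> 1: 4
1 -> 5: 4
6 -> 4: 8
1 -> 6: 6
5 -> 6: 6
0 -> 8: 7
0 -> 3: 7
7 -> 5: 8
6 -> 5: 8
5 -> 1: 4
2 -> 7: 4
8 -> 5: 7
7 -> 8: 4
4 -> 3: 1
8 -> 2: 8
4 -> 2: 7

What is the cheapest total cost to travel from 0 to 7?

Candidate routes:
0 → 1 → 5 → 6 → 4 → 2 → 7: 4+4+6+8+7+4 = 33
0 → 1 → 6 → 4 → 2 → 7: 4+6+8+7+4 = 29
0 → 8 → 2 → 7: 7+8+4 = 19
The minimum is 19 via 0 → 8 → 2 → 7.

19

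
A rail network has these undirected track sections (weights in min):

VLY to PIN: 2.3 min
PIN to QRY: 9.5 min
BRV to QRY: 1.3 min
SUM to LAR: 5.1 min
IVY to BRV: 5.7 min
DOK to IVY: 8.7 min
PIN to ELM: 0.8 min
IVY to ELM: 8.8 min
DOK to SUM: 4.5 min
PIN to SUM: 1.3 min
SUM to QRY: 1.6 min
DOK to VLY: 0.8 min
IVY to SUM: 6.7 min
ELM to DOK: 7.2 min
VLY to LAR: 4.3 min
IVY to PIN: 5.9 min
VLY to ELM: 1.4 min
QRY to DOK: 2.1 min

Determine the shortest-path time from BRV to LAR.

Shortest distances from BRV:
BRV: 0
QRY: 1.3  (via BRV)
SUM: 2.9  (via QRY)
DOK: 3.4  (via QRY)
VLY: 4.2  (via DOK)
PIN: 4.2  (via SUM)
ELM: 5  (via PIN)
IVY: 5.7  (via BRV)
LAR: 8  (via SUM)
Shortest route: BRV → QRY → SUM → LAR = 8 min.

8 min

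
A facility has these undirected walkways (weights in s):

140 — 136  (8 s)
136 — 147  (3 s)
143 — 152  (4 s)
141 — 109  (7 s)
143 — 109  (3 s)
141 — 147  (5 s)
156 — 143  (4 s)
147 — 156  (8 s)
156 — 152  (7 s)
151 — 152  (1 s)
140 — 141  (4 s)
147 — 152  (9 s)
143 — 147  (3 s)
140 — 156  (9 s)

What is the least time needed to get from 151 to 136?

11 s

Settle nodes by increasing distance from 151:
151: 0
152: 1  (via 151)
143: 5  (via 152)
109: 8  (via 143)
147: 8  (via 143)
156: 8  (via 152)
136: 11  (via 147)
Shortest route: 151 → 152 → 143 → 147 → 136 = 11 s.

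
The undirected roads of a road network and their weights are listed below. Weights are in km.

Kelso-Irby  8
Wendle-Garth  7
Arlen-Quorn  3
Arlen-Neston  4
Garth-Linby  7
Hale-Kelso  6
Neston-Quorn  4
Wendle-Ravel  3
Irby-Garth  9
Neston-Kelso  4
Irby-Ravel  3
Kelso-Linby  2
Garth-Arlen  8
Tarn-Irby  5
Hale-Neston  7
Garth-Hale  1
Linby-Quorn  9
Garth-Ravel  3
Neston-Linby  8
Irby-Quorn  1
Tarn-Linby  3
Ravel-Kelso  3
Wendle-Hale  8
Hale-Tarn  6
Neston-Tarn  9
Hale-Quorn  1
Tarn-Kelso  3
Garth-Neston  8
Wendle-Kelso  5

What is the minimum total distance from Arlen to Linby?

Settle nodes by increasing distance from Arlen:
Arlen: 0
Quorn: 3  (via Arlen)
Irby: 4  (via Quorn)
Neston: 4  (via Arlen)
Hale: 4  (via Quorn)
Garth: 5  (via Hale)
Ravel: 7  (via Irby)
Kelso: 8  (via Neston)
Tarn: 9  (via Irby)
Linby: 10  (via Kelso)
Shortest route: Arlen → Neston → Kelso → Linby = 10 km.

10 km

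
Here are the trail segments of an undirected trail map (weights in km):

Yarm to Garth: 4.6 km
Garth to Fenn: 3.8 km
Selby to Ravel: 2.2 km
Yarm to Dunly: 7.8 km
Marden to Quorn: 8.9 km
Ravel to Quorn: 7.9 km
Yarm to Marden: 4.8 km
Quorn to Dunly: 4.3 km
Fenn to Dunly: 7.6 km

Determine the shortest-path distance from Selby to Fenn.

Enumerating some paths:
Selby → Ravel → Quorn → Dunly → Yarm → Garth → Fenn: 2.2+7.9+4.3+7.8+4.6+3.8 = 30.6
Selby → Ravel → Quorn → Dunly → Fenn: 2.2+7.9+4.3+7.6 = 22
Selby → Ravel → Quorn → Marden → Yarm → Dunly → Fenn: 2.2+7.9+8.9+4.8+7.8+7.6 = 39.2
Selby → Ravel → Quorn → Marden → Yarm → Garth → Fenn: 2.2+7.9+8.9+4.8+4.6+3.8 = 32.2
Cheapest is Selby → Ravel → Quorn → Dunly → Fenn at 22 km.

22 km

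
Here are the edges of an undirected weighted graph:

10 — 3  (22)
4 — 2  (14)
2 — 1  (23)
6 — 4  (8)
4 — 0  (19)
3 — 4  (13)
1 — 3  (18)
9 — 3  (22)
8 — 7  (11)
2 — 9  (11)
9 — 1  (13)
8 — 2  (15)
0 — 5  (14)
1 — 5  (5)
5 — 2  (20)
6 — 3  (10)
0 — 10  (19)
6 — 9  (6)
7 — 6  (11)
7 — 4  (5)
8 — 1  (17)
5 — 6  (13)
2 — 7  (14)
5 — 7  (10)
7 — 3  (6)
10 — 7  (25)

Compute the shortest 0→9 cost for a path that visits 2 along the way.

Shortest 0→2: 0–4–2 = 33
Best 2 to 9: 2–9 costing 11
Total via 2: 33 + 11 = 44.

44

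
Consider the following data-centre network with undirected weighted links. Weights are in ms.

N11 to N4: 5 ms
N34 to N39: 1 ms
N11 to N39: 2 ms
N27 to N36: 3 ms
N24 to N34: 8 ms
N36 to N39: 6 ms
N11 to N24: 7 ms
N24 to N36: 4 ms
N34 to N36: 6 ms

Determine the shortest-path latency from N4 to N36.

13 ms

Enumerating some paths:
N4–N11–N24–N36: 5+7+4 = 16
N4–N11–N39–N34–N36: 5+2+1+6 = 14
N4–N11–N39–N36: 5+2+6 = 13
The minimum is 13 ms via N4–N11–N39–N36.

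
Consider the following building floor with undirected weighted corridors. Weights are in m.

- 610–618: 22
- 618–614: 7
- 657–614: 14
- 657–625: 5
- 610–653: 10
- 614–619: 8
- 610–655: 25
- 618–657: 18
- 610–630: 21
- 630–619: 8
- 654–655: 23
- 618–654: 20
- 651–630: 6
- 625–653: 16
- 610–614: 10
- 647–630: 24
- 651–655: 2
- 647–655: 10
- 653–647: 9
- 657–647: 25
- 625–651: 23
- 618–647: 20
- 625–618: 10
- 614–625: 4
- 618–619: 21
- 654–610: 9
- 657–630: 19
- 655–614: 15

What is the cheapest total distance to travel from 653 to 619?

Candidate routes:
653 → 610 → 630 → 619: 10+21+8 = 39
653 → 647 → 630 → 619: 9+24+8 = 41
653 → 647 → 655 → 651 → 630 → 619: 9+10+2+6+8 = 35
653 → 610 → 614 → 619: 10+10+8 = 28
The minimum is 28 m via 653 → 610 → 614 → 619.

28 m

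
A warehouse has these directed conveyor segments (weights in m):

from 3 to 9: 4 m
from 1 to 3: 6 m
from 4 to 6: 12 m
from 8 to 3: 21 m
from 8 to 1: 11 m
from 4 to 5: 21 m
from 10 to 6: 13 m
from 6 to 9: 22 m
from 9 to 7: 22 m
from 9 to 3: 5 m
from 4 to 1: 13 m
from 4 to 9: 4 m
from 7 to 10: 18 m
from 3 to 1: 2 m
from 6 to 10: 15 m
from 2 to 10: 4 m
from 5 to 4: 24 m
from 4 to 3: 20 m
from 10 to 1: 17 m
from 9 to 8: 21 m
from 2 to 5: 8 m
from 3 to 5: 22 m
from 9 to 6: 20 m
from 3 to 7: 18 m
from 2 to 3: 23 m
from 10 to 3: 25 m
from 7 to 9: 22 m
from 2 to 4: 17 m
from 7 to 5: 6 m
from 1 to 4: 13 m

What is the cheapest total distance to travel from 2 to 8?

42 m

Compare a few routes:
2 - 10 - 1 - 3 - 9 - 8: 4+17+6+4+21 = 52
2 - 3 - 9 - 8: 23+4+21 = 48
2 - 4 - 9 - 8: 17+4+21 = 42
The minimum is 42 m via 2 - 4 - 9 - 8.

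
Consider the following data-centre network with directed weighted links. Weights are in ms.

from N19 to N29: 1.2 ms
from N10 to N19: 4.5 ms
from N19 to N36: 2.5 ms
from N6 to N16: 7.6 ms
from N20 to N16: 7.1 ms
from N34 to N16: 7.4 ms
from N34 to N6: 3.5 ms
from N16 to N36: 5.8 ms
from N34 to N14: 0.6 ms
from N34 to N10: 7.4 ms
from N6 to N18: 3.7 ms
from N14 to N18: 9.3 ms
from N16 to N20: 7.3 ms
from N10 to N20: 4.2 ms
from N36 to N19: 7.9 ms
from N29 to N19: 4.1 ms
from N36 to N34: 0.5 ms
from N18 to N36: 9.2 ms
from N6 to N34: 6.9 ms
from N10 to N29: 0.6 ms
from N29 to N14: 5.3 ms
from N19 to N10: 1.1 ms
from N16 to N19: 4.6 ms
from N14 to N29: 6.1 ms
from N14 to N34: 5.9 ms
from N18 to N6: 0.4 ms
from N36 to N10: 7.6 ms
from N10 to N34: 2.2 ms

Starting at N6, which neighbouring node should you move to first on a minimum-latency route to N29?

N16

Enumerating some paths:
N6 → N34 → N10 → N29: 6.9+7.4+0.6 = 14.9
N6 → N16 → N19 → N29: 7.6+4.6+1.2 = 13.4
N6 → N16 → N19 → N10 → N29: 7.6+4.6+1.1+0.6 = 13.9
N6 → N34 → N14 → N29: 6.9+0.6+6.1 = 13.6
The minimum is 13.4 ms via N6 → N16 → N19 → N29.
So from N6 the first move is to N16.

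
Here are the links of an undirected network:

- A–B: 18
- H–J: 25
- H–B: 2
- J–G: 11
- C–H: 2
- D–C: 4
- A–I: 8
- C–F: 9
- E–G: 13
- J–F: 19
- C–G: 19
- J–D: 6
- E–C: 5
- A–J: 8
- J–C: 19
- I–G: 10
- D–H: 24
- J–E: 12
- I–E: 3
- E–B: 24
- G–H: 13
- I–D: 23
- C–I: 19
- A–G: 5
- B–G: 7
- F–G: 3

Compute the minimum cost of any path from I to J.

Compare a few routes:
I → A → J: 8+8 = 16
I → E → J: 3+12 = 15
Cheapest is I → E → J at 15.

15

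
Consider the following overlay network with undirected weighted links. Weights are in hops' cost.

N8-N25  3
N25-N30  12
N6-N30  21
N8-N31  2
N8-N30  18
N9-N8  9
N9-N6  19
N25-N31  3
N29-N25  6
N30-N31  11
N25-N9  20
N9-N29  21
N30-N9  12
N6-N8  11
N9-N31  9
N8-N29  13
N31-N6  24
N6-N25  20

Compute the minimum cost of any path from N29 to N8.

Shortest distances from N29:
N29: 0
N25: 6  (via N29)
N31: 9  (via N25)
N8: 9  (via N25)
Shortest route: N29–N25–N8 = 9 hops' cost.

9 hops' cost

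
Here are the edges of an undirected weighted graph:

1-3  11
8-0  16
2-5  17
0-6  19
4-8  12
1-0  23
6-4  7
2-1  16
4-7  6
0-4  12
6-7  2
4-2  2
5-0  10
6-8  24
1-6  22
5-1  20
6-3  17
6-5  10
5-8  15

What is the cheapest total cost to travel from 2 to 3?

Shortest distances from 2:
2: 0
4: 2  (via 2)
7: 8  (via 4)
6: 9  (via 4)
0: 14  (via 4)
8: 14  (via 4)
1: 16  (via 2)
5: 17  (via 2)
3: 26  (via 6)
Shortest route: 2 → 4 → 6 → 3 = 26.

26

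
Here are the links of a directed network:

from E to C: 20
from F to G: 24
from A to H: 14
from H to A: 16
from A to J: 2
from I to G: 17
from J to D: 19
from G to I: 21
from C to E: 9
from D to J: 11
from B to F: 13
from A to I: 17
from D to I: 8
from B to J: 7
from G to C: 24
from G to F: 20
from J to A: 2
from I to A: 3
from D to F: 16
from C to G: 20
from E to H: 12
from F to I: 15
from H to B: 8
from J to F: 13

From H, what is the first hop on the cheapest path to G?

B

Compare a few routes:
H–B–J–A–I–G: 8+7+2+17+17 = 51
H–B–F–G: 8+13+24 = 45
H–A–I–G: 16+17+17 = 50
The minimum is 45 via H–B–F–G.
So from H the first move is to B.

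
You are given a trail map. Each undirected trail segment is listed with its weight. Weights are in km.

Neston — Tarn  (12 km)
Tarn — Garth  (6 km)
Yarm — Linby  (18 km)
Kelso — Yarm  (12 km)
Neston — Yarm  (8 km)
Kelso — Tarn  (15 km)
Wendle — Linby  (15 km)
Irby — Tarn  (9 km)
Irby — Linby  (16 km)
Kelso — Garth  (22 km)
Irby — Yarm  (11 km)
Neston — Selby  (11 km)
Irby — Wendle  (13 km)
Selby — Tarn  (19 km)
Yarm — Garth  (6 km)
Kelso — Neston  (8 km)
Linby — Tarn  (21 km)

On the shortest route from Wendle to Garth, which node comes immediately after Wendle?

Irby

Enumerating some paths:
Wendle - Irby - Yarm - Garth: 13+11+6 = 30
Wendle - Irby - Tarn - Garth: 13+9+6 = 28
Cheapest is Wendle - Irby - Tarn - Garth at 28 km.
So from Wendle the first move is to Irby.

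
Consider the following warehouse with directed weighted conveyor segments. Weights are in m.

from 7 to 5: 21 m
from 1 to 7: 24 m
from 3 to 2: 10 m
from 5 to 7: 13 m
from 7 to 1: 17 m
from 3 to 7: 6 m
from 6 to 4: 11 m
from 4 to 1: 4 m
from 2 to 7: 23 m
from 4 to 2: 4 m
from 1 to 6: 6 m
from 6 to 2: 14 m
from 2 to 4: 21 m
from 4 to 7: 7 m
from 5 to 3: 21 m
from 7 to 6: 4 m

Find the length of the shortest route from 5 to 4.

28 m

Settle nodes by increasing distance from 5:
5: 0
7: 13  (via 5)
6: 17  (via 7)
3: 21  (via 5)
4: 28  (via 6)
Shortest route: 5 → 7 → 6 → 4 = 28 m.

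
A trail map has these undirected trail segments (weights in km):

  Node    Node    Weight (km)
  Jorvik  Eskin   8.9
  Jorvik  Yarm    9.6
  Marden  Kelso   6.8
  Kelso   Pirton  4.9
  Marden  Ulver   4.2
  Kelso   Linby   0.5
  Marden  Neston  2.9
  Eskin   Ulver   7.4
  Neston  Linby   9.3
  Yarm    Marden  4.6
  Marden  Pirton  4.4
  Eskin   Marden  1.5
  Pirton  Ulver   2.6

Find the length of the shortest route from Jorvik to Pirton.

Shortest distances from Jorvik:
Jorvik: 0
Eskin: 8.9  (via Jorvik)
Yarm: 9.6  (via Jorvik)
Marden: 10.4  (via Eskin)
Neston: 13.3  (via Marden)
Ulver: 14.6  (via Marden)
Pirton: 14.8  (via Marden)
Shortest route: Jorvik → Eskin → Marden → Pirton = 14.8 km.

14.8 km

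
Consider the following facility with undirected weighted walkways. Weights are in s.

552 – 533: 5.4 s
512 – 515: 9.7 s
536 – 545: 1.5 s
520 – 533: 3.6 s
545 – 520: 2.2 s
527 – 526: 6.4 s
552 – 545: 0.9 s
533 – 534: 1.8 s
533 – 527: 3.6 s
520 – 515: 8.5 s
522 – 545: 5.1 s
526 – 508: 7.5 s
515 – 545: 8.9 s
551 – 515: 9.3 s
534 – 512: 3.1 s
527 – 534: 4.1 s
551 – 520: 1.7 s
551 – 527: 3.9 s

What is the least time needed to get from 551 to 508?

17.8 s

Compare a few routes:
551 - 520 - 533 - 527 - 526 - 508: 1.7+3.6+3.6+6.4+7.5 = 22.8
551 - 527 - 526 - 508: 3.9+6.4+7.5 = 17.8
The minimum is 17.8 s via 551 - 527 - 526 - 508.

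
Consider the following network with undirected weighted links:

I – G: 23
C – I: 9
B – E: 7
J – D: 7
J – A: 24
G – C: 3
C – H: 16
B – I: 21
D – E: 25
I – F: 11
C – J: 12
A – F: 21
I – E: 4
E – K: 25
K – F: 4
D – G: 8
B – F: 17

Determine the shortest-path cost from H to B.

36

Candidate routes:
H - C - I - B: 16+9+21 = 46
H - C - G - I - E - B: 16+3+23+4+7 = 53
H - C - I - F - B: 16+9+11+17 = 53
H - C - I - E - B: 16+9+4+7 = 36
The minimum is 36 via H - C - I - E - B.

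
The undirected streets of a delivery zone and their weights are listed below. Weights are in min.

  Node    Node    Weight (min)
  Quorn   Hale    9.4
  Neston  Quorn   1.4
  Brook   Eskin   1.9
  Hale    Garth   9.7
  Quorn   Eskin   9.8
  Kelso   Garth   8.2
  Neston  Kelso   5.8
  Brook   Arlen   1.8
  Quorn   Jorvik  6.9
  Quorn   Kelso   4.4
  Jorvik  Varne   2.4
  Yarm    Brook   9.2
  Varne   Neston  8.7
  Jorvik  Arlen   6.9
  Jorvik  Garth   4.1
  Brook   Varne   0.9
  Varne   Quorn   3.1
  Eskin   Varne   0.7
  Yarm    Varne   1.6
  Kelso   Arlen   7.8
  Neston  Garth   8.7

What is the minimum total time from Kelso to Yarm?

Compare a few routes:
Kelso → Quorn → Varne → Yarm: 4.4+3.1+1.6 = 9.1
Kelso → Neston → Quorn → Varne → Yarm: 5.8+1.4+3.1+1.6 = 11.9
Kelso → Arlen → Brook → Varne → Yarm: 7.8+1.8+0.9+1.6 = 12.1
The minimum is 9.1 min via Kelso → Quorn → Varne → Yarm.

9.1 min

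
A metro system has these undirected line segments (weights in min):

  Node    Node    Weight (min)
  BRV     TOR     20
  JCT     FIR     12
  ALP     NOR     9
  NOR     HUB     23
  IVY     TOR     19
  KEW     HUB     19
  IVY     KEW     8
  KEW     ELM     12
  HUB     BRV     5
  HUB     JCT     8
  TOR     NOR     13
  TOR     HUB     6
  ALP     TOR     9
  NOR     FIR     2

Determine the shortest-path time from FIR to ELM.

51 min

Candidate routes:
FIR → JCT → HUB → KEW → ELM: 12+8+19+12 = 51
FIR → NOR → TOR → HUB → KEW → ELM: 2+13+6+19+12 = 52
The minimum is 51 min via FIR → JCT → HUB → KEW → ELM.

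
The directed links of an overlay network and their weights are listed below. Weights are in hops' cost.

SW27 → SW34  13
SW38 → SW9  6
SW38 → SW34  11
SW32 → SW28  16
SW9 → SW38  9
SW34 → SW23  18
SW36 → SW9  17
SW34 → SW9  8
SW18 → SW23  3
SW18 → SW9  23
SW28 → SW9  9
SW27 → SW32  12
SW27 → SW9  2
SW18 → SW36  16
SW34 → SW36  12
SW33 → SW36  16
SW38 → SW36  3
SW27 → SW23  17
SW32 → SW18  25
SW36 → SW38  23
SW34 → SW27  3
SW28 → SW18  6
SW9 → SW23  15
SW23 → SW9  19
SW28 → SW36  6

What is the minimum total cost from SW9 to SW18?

57 hops' cost

Candidate routes:
SW9 → SW38 → SW34 → SW27 → SW32 → SW18: 9+11+3+12+25 = 60
SW9 → SW38 → SW34 → SW27 → SW32 → SW28 → SW18: 9+11+3+12+16+6 = 57
Cheapest is SW9 → SW38 → SW34 → SW27 → SW32 → SW28 → SW18 at 57 hops' cost.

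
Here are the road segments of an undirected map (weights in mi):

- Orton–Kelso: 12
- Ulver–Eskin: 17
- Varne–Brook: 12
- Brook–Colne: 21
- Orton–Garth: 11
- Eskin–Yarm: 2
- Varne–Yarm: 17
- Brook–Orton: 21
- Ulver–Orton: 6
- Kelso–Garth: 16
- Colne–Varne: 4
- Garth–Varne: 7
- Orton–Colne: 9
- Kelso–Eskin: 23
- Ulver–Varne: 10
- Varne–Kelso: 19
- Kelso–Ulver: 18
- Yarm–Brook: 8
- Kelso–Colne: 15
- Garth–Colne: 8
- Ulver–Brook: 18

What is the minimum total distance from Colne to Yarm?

21 mi

Enumerating some paths:
Colne → Varne → Yarm: 4+17 = 21
Colne → Varne → Brook → Yarm: 4+12+8 = 24
The minimum is 21 mi via Colne → Varne → Yarm.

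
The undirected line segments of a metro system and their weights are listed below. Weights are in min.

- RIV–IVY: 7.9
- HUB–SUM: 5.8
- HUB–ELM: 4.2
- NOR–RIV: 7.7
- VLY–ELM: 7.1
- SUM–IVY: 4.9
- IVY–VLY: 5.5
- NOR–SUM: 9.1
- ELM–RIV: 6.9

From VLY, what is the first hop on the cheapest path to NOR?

IVY

Compare a few routes:
VLY - ELM - HUB - SUM - NOR: 7.1+4.2+5.8+9.1 = 26.2
VLY - ELM - RIV - NOR: 7.1+6.9+7.7 = 21.7
VLY - IVY - SUM - NOR: 5.5+4.9+9.1 = 19.5
VLY - IVY - RIV - NOR: 5.5+7.9+7.7 = 21.1
Cheapest is VLY - IVY - SUM - NOR at 19.5 min.
So from VLY the first move is to IVY.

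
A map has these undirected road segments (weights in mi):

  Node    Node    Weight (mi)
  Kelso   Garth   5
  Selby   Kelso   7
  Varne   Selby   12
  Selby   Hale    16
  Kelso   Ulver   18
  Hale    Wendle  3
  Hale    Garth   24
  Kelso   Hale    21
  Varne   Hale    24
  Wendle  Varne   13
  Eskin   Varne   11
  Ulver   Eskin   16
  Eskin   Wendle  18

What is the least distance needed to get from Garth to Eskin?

35 mi

Candidate routes:
Garth → Kelso → Hale → Wendle → Eskin: 5+21+3+18 = 47
Garth → Hale → Wendle → Eskin: 24+3+18 = 45
Garth → Kelso → Ulver → Eskin: 5+18+16 = 39
Garth → Kelso → Selby → Varne → Eskin: 5+7+12+11 = 35
The minimum is 35 mi via Garth → Kelso → Selby → Varne → Eskin.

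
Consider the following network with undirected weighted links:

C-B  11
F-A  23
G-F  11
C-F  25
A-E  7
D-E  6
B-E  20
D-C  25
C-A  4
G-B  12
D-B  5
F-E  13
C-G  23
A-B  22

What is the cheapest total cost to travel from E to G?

Settle nodes by increasing distance from E:
E: 0
D: 6  (via E)
A: 7  (via E)
B: 11  (via D)
C: 11  (via A)
F: 13  (via E)
G: 23  (via B)
Shortest route: E → D → B → G = 23.

23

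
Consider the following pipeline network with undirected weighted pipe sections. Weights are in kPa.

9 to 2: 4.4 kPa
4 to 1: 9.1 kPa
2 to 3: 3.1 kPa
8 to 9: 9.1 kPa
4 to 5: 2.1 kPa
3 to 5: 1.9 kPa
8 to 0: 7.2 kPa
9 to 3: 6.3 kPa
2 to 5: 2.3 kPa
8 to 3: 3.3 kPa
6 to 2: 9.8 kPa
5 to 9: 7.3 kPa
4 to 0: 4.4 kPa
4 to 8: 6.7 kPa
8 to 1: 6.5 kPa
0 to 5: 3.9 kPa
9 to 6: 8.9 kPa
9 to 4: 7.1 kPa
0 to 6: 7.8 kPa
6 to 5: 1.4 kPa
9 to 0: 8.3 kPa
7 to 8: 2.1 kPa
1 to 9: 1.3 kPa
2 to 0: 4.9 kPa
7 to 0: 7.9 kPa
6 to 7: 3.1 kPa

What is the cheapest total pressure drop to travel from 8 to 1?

6.5 kPa

Shortest distances from 8:
8: 0
7: 2.1  (via 8)
3: 3.3  (via 8)
5: 5.2  (via 3)
6: 5.2  (via 7)
2: 6.4  (via 3)
1: 6.5  (via 8)
Shortest route: 8–1 = 6.5 kPa.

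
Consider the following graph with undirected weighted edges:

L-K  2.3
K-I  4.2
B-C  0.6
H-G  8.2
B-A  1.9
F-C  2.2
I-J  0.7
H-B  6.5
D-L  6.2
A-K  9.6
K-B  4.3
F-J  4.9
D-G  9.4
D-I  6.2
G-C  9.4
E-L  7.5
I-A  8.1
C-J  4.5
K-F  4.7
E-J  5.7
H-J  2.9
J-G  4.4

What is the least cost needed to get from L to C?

7.2

Candidate routes:
L → K → I → J → C: 2.3+4.2+0.7+4.5 = 11.7
L → K → B → C: 2.3+4.3+0.6 = 7.2
L → K → F → C: 2.3+4.7+2.2 = 9.2
The minimum is 7.2 via L → K → B → C.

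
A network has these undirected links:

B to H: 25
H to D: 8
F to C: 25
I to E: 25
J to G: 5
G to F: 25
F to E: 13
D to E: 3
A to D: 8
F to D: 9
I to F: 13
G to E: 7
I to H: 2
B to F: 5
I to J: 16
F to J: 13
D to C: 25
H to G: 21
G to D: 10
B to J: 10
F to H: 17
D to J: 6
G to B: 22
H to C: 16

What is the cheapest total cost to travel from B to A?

Compare a few routes:
B → F → D → A: 5+9+8 = 22
B → J → D → A: 10+6+8 = 24
The minimum is 22 via B → F → D → A.

22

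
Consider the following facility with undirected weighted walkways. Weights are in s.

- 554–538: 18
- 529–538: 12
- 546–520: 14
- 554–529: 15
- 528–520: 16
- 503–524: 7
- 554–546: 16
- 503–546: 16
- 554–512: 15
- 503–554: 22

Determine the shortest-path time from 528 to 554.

Compare a few routes:
528 → 520 → 546 → 554: 16+14+16 = 46
528 → 520 → 546 → 503 → 554: 16+14+16+22 = 68
The minimum is 46 s via 528 → 520 → 546 → 554.

46 s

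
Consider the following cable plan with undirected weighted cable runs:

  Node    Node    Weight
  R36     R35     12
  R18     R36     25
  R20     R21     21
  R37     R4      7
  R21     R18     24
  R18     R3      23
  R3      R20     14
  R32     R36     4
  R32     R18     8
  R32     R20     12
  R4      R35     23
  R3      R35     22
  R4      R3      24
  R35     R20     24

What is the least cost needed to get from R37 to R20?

Compare a few routes:
R37–R4–R35–R36–R32–R20: 7+23+12+4+12 = 58
R37–R4–R3–R20: 7+24+14 = 45
R37–R4–R35–R20: 7+23+24 = 54
Cheapest is R37–R4–R3–R20 at 45.

45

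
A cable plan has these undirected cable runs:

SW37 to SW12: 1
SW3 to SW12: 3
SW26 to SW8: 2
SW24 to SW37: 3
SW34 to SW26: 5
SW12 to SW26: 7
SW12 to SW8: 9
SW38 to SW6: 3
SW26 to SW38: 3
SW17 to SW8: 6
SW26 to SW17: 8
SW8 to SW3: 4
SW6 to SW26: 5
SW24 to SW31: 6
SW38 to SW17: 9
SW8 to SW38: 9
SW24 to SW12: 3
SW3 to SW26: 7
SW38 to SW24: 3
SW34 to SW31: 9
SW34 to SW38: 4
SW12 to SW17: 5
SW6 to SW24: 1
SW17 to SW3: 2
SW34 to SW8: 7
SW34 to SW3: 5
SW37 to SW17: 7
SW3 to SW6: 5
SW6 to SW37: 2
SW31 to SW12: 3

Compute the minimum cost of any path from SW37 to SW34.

9

Running Dijkstra from SW37:
SW37: 0
SW12: 1  (via SW37)
SW6: 2  (via SW37)
SW24: 3  (via SW37)
SW31: 4  (via SW12)
SW3: 4  (via SW12)
SW38: 5  (via SW6)
SW17: 6  (via SW12)
SW26: 7  (via SW6)
SW8: 8  (via SW3)
SW34: 9  (via SW3)
Shortest route: SW37–SW12–SW3–SW34 = 9.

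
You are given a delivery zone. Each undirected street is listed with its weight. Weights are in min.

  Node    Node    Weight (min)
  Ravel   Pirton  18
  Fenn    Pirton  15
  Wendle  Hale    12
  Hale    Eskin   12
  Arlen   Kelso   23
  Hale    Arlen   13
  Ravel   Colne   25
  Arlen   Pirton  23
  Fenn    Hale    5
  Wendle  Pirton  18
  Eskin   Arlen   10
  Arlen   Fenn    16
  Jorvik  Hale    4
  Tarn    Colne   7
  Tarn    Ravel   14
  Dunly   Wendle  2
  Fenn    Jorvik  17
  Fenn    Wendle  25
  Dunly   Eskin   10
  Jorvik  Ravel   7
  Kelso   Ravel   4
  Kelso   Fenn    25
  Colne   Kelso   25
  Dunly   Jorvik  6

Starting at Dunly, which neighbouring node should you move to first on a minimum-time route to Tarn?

Enumerating some paths:
Dunly → Wendle → Hale → Jorvik → Ravel → Tarn: 2+12+4+7+14 = 39
Dunly → Jorvik → Ravel → Tarn: 6+7+14 = 27
Cheapest is Dunly → Jorvik → Ravel → Tarn at 27 min.
So from Dunly the first move is to Jorvik.

Jorvik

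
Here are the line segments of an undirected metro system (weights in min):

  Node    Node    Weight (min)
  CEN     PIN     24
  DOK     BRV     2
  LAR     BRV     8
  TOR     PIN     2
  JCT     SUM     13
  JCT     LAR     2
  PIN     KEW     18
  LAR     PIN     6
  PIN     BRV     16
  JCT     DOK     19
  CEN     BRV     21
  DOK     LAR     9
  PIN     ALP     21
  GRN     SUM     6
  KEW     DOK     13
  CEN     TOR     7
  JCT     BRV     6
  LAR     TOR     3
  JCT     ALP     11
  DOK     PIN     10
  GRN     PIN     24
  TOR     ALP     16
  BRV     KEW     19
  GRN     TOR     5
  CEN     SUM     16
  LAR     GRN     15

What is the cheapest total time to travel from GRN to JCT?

10 min

Running Dijkstra from GRN:
GRN: 0
TOR: 5  (via GRN)
SUM: 6  (via GRN)
PIN: 7  (via TOR)
LAR: 8  (via TOR)
JCT: 10  (via LAR)
Shortest route: GRN–TOR–LAR–JCT = 10 min.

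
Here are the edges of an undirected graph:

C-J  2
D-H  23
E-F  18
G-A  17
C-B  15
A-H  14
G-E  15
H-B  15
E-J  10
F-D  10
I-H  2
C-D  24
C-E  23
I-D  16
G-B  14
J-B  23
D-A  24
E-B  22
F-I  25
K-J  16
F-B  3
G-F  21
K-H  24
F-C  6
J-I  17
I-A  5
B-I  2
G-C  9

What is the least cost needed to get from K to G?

Shortest distances from K:
K: 0
J: 16  (via K)
C: 18  (via J)
F: 24  (via C)
H: 24  (via K)
E: 26  (via J)
I: 26  (via H)
B: 27  (via F)
G: 27  (via C)
Shortest route: K–J–C–G = 27.

27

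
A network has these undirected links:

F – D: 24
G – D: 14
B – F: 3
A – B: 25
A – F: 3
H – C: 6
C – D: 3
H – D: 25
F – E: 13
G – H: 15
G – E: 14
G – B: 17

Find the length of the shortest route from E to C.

Candidate routes:
E–G–H–C: 14+15+6 = 35
E–G–D–C: 14+14+3 = 31
E–F–D–C: 13+24+3 = 40
Cheapest is E–G–D–C at 31.

31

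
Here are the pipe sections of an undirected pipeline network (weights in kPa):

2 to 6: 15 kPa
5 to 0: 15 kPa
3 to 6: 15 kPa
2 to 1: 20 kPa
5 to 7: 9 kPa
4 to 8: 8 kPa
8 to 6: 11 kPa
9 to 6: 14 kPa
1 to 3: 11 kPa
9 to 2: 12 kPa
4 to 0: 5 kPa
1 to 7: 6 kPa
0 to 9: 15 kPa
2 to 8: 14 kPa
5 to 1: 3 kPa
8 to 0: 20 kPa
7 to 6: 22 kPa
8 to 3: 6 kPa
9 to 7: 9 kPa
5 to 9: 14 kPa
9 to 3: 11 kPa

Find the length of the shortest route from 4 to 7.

29 kPa

Shortest distances from 4:
4: 0
0: 5  (via 4)
8: 8  (via 4)
3: 14  (via 8)
6: 19  (via 8)
5: 20  (via 0)
9: 20  (via 0)
2: 22  (via 8)
1: 23  (via 5)
7: 29  (via 5)
Shortest route: 4 → 0 → 5 → 7 = 29 kPa.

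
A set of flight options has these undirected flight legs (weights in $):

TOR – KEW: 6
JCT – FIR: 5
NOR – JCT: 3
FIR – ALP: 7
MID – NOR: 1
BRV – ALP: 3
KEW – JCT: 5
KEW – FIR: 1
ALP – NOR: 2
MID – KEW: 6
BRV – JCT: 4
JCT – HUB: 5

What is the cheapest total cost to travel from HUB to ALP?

Candidate routes:
HUB–JCT–BRV–ALP: 5+4+3 = 12
HUB–JCT–NOR–ALP: 5+3+2 = 10
Cheapest is HUB–JCT–NOR–ALP at $10.

$10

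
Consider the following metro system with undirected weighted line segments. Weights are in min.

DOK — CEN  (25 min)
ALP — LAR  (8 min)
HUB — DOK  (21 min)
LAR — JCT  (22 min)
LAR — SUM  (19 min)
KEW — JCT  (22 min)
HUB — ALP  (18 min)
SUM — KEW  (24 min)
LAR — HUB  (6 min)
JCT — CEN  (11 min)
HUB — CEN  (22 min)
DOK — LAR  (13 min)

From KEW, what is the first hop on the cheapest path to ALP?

SUM

Candidate routes:
KEW - JCT - LAR - ALP: 22+22+8 = 52
KEW - SUM - LAR - HUB - ALP: 24+19+6+18 = 67
KEW - SUM - LAR - ALP: 24+19+8 = 51
Cheapest is KEW - SUM - LAR - ALP at 51 min.
So from KEW the first move is to SUM.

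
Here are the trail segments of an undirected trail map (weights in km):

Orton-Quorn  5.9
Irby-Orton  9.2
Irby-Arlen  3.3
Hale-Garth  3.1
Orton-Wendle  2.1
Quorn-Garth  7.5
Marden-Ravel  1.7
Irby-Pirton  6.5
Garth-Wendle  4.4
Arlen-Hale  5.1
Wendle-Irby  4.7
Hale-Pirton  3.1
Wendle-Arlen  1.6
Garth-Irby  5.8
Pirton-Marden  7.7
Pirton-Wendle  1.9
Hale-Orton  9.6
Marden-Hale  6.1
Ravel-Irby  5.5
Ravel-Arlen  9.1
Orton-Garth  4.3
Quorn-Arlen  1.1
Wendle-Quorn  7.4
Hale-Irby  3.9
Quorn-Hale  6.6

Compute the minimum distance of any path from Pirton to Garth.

6.2 km

Candidate routes:
Pirton → Wendle → Arlen → Hale → Garth: 1.9+1.6+5.1+3.1 = 11.7
Pirton → Wendle → Garth: 1.9+4.4 = 6.3
Pirton → Wendle → Orton → Garth: 1.9+2.1+4.3 = 8.3
Pirton → Hale → Garth: 3.1+3.1 = 6.2
Cheapest is Pirton → Hale → Garth at 6.2 km.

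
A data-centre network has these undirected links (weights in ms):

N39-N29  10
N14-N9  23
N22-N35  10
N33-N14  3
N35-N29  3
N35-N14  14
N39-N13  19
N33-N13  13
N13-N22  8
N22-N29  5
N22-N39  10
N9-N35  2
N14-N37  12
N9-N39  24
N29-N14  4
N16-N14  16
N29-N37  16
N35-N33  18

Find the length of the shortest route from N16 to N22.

Candidate routes:
N16 → N14 → N29 → N22: 16+4+5 = 25
N16 → N14 → N29 → N35 → N22: 16+4+3+10 = 33
The minimum is 25 ms via N16 → N14 → N29 → N22.

25 ms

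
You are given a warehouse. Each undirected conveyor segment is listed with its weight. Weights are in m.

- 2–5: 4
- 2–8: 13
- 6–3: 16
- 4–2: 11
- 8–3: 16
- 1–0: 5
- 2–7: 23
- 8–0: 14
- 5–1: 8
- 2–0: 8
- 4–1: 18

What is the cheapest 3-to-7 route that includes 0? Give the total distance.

61 m

Best 3 to 0: 3–8–0 costing 30
Shortest 0→7: 0–2–7 = 31
Total via 0: 30 + 31 = 61 m.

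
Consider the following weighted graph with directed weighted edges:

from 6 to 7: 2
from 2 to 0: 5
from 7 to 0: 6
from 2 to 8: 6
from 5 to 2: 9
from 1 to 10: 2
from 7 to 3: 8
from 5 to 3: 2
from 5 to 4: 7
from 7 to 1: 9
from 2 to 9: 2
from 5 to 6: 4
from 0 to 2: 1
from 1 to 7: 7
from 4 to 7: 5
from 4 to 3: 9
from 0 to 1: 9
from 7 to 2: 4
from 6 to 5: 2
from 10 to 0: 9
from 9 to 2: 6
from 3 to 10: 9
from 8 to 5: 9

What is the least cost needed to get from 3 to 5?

34

Compare a few routes:
3 → 10 → 0 → 2 → 8 → 5: 9+9+1+6+9 = 34
3 → 10 → 0 → 1 → 7 → 2 → 8 → 5: 9+9+9+7+4+6+9 = 53
The minimum is 34 via 3 → 10 → 0 → 2 → 8 → 5.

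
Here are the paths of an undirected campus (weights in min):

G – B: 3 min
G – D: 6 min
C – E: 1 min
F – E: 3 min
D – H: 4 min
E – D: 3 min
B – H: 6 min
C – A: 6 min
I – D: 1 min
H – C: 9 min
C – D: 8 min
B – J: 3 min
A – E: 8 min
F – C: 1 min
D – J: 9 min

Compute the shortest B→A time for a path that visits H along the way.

20 min

Shortest B→H: B → H = 6
Shortest H→A: H → D → E → C → A = 14
Total via H: 6 + 14 = 20 min.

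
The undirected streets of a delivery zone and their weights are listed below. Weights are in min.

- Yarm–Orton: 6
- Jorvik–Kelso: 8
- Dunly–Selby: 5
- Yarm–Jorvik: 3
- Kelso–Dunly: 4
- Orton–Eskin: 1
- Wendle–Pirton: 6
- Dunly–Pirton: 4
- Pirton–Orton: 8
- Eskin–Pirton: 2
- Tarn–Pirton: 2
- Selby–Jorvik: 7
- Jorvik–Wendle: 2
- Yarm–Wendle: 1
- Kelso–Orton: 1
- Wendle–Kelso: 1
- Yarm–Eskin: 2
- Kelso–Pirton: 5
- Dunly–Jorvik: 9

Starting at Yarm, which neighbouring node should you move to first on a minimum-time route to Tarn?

Eskin

Enumerating some paths:
Yarm - Wendle - Pirton - Tarn: 1+6+2 = 9
Yarm - Eskin - Pirton - Tarn: 2+2+2 = 6
Yarm - Wendle - Kelso - Orton - Eskin - Pirton - Tarn: 1+1+1+1+2+2 = 8
The minimum is 6 min via Yarm - Eskin - Pirton - Tarn.
So from Yarm the first move is to Eskin.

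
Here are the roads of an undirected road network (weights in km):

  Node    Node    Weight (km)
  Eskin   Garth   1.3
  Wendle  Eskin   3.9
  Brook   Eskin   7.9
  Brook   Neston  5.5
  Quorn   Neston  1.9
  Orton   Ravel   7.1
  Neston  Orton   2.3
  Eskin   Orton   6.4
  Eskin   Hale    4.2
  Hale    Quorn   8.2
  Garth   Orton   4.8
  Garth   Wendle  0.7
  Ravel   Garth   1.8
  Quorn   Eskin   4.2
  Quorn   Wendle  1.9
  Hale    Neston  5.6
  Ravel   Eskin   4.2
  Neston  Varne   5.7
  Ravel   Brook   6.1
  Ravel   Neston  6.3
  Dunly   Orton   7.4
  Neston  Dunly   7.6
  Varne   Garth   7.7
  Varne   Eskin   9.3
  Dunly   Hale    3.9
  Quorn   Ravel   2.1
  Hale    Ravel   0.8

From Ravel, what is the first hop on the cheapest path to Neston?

Enumerating some paths:
Ravel–Neston: 6.3 = 6.3
Ravel–Garth–Wendle–Quorn–Neston: 1.8+0.7+1.9+1.9 = 6.3
Ravel–Hale–Neston: 0.8+5.6 = 6.4
Ravel–Quorn–Neston: 2.1+1.9 = 4
Cheapest is Ravel–Quorn–Neston at 4 km.
So from Ravel the first move is to Quorn.

Quorn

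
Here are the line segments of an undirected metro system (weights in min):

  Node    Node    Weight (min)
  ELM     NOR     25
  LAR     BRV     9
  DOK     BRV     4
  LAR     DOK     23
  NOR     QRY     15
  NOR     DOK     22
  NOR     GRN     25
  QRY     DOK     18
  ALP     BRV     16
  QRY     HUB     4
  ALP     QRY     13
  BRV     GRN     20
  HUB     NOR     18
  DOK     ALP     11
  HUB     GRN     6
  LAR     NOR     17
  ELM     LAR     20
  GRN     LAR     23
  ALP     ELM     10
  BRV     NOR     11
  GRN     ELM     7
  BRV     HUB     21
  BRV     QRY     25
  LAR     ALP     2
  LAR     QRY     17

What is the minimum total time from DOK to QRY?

18 min

Candidate routes:
DOK–BRV–LAR–ALP–QRY: 4+9+2+13 = 28
DOK–BRV–HUB–QRY: 4+21+4 = 29
DOK–ALP–QRY: 11+13 = 24
DOK–QRY: 18 = 18
Cheapest is DOK–QRY at 18 min.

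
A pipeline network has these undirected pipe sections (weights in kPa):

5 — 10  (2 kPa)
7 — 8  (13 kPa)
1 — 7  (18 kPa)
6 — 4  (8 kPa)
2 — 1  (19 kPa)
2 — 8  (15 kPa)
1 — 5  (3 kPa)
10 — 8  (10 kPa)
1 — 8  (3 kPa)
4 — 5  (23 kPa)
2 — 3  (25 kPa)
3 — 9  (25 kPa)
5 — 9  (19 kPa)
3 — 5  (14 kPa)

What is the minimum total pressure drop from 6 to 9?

50 kPa

Enumerating some paths:
6 → 4 → 5 → 1 → 8 → 2 → 3 → 9: 8+23+3+3+15+25+25 = 102
6 → 4 → 5 → 1 → 2 → 3 → 9: 8+23+3+19+25+25 = 103
6 → 4 → 5 → 3 → 9: 8+23+14+25 = 70
6 → 4 → 5 → 9: 8+23+19 = 50
Cheapest is 6 → 4 → 5 → 9 at 50 kPa.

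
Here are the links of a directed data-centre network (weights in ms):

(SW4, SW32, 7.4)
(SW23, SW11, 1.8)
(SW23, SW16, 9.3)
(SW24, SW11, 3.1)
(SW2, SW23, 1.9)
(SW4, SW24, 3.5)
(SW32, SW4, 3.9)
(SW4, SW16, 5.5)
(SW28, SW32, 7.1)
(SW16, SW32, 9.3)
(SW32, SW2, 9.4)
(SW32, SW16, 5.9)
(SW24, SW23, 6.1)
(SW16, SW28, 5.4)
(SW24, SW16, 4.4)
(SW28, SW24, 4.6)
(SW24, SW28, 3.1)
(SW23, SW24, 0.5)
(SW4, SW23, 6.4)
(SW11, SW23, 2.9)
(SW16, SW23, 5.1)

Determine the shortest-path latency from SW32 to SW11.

Settle nodes by increasing distance from SW32:
SW32: 0
SW4: 3.9  (via SW32)
SW16: 5.9  (via SW32)
SW24: 7.4  (via SW4)
SW2: 9.4  (via SW32)
SW23: 10.3  (via SW4)
SW28: 10.5  (via SW24)
SW11: 10.5  (via SW24)
Shortest route: SW32–SW4–SW24–SW11 = 10.5 ms.

10.5 ms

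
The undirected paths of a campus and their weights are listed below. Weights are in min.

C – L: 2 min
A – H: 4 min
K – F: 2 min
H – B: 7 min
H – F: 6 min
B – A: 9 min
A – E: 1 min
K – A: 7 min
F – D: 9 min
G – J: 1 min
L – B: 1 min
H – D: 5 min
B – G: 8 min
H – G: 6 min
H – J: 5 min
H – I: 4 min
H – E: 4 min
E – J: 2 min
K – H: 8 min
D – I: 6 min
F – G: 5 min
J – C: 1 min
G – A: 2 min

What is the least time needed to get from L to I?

12 min

Running Dijkstra from L:
L: 0
B: 1  (via L)
C: 2  (via L)
J: 3  (via C)
G: 4  (via J)
E: 5  (via J)
A: 6  (via G)
H: 8  (via B)
F: 9  (via G)
K: 11  (via F)
I: 12  (via H)
Shortest route: L → B → H → I = 12 min.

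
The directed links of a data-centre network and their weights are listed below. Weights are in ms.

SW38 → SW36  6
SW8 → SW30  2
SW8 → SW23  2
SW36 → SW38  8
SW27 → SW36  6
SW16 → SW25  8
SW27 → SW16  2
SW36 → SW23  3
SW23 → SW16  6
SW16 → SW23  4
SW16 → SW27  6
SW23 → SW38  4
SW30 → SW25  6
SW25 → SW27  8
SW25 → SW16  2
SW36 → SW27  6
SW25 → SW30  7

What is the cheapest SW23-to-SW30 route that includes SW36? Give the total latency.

Shortest SW23→SW36: SW23–SW38–SW36 = 10
Shortest SW36→SW30: SW36–SW27–SW16–SW25–SW30 = 23
Total via SW36: 10 + 23 = 33 ms.

33 ms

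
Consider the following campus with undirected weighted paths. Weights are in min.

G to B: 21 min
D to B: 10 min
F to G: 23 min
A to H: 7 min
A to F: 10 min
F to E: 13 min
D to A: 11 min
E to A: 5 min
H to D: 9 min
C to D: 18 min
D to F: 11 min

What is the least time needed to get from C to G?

49 min

Running Dijkstra from C:
C: 0
D: 18  (via C)
H: 27  (via D)
B: 28  (via D)
A: 29  (via D)
F: 29  (via D)
E: 34  (via A)
G: 49  (via B)
Shortest route: C–D–B–G = 49 min.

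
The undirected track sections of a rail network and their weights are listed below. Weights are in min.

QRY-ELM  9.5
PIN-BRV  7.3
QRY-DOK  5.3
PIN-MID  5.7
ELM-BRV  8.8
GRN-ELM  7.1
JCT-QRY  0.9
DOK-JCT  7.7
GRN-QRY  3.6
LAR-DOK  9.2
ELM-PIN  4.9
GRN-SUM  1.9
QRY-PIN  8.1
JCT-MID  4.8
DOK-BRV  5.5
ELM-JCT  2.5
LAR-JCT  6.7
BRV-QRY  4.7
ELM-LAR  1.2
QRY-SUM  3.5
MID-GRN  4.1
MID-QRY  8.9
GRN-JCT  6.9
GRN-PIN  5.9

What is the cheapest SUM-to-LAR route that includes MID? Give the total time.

14.5 min

Best SUM to MID: SUM → GRN → MID costing 6
Shortest MID→LAR: MID → JCT → ELM → LAR = 8.5
Total via MID: 6 + 8.5 = 14.5 min.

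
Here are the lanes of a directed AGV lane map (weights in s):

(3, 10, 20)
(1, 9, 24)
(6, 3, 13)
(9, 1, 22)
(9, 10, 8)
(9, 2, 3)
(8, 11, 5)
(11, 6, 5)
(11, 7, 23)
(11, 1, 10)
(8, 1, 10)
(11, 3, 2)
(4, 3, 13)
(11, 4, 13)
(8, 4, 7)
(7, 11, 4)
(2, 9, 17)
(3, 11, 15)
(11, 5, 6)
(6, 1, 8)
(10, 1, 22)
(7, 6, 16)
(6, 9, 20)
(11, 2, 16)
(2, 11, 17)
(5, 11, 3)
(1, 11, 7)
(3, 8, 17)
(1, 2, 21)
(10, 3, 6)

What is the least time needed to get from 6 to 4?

28 s

Running Dijkstra from 6:
6: 0
1: 8  (via 6)
3: 13  (via 6)
11: 15  (via 1)
9: 20  (via 6)
5: 21  (via 11)
2: 23  (via 9)
4: 28  (via 11)
Shortest route: 6 → 1 → 11 → 4 = 28 s.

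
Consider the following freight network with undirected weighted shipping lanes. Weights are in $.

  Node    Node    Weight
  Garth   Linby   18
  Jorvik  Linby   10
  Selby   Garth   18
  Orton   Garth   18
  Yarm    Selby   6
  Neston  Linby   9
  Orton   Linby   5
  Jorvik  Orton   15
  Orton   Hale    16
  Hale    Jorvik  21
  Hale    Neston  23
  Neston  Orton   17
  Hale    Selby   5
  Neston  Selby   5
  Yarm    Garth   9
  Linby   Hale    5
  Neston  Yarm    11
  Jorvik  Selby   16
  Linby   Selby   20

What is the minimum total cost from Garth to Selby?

Shortest distances from Garth:
Garth: 0
Yarm: 9  (via Garth)
Selby: 15  (via Yarm)
Shortest route: Garth–Yarm–Selby = $15.

$15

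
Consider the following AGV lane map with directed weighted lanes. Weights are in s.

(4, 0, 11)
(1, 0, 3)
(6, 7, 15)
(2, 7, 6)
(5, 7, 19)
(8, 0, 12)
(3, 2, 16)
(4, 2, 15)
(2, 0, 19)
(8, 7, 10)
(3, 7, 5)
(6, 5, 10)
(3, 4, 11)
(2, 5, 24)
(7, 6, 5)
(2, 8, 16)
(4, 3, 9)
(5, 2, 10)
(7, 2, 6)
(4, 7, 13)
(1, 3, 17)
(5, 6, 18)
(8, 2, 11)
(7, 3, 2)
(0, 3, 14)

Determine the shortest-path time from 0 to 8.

Candidate routes:
0 → 3 → 7 → 2 → 8: 14+5+6+16 = 41
0 → 3 → 2 → 8: 14+16+16 = 46
0 → 3 → 4 → 7 → 2 → 8: 14+11+13+6+16 = 60
0 → 3 → 4 → 2 → 8: 14+11+15+16 = 56
Cheapest is 0 → 3 → 7 → 2 → 8 at 41 s.

41 s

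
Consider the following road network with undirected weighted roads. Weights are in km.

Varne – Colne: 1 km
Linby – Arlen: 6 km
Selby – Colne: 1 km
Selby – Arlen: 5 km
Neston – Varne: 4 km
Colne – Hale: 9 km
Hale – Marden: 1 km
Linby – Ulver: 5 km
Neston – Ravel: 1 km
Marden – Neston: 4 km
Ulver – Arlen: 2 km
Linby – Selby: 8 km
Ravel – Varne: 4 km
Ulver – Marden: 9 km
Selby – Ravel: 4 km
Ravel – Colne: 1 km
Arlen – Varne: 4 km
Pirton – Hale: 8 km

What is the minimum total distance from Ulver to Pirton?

18 km

Enumerating some paths:
Ulver → Marden → Hale → Pirton: 9+1+8 = 18
Ulver → Arlen → Varne → Colne → Ravel → Neston → Marden → Hale → Pirton: 2+4+1+1+1+4+1+8 = 22
Ulver → Arlen → Selby → Colne → Ravel → Neston → Marden → Hale → Pirton: 2+5+1+1+1+4+1+8 = 23
Ulver → Arlen → Varne → Neston → Marden → Hale → Pirton: 2+4+4+4+1+8 = 23
Cheapest is Ulver → Marden → Hale → Pirton at 18 km.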